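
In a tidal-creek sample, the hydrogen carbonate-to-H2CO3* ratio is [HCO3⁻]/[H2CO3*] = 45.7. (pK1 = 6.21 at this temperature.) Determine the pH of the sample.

From K1 = [H⁺][HCO3⁻]/[H2CO3*]:  pH = pK1 + log₁₀([HCO3⁻]/[H2CO3*])
log₁₀(45.7) = +1.660
pH = 6.21 + (+1.660) = 7.87

pH = 7.87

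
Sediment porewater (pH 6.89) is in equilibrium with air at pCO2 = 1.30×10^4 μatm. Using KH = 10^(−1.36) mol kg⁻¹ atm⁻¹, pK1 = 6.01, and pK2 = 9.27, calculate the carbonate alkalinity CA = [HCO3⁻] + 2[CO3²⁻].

CA = 4.34 mmol/kg

[CO2*] = KH · pCO2 = 10^(−1.36) × 1.30×10^4×10^-6 = 5.675×10^-4 mol/kg
α₀ = 1/(1 + K1/[H⁺] + K1K2/[H⁺]²) = 1/(1 + 10^+0.88 + 10^-1.50) = 0.1160
DIC = [CO2*]/α₀ = 5.675×10^-4 / 0.1160 = 4.890 mmol/kg
CA = (α₁ + 2α₂)·DIC = (0.8803 + 2×0.003670) × 4.890 = 4.34 mmol/kg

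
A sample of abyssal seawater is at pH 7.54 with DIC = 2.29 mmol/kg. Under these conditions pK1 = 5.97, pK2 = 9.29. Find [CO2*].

[CO2*] = 0.0590 mmol/kg

α₀ = 1 / (1 + K1/[H⁺] + K1K2/[H⁺]²) = 1 / (1 + 10^+1.57 + 10^-0.18)
   = 1 / (1 + 37.154 + 0.66069) = 1/38.814 = 0.02576
[CO2*] = α₀ × DIC = 0.02576 × 2.29 = 0.0590 mmol/kg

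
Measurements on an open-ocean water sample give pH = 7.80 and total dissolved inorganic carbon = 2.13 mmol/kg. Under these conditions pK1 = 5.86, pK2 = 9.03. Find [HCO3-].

α₁ = 1 / (1 + [H⁺]/K1 + K2/[H⁺]) = 1 / (1 + 10^-1.94 + 10^-1.23)
   = 1 / (1 + 0.011482 + 0.058884) = 1/1.0704 = 0.9343
[HCO3⁻] = α₁ × DIC = 0.9343 × 2.13 = 1.99 mmol/kg

[HCO3⁻] = 1.99 mmol/kg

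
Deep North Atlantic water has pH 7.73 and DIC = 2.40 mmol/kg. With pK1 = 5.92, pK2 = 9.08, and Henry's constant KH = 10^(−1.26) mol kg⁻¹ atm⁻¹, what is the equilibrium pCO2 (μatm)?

pCO2 = 638 μatm

α₀ = 1 / (1 + K1/[H⁺] + K1K2/[H⁺]²) = 1 / (1 + 10^+1.81 + 10^+0.46)
   = 1 / (1 + 64.565 + 2.8840) = 1/68.449 = 0.01461
[CO2*] = α₀ × DIC = 0.01461 × 2.40 = 0.03506 mmol/kg
pCO2 = [CO2*]/KH = 3.506×10^-5 / 5.495×10^-2 = 638 μatm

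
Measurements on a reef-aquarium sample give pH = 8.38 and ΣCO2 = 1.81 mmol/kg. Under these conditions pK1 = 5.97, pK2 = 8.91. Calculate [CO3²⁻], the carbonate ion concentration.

[CO3²⁻] = 0.411 mmol/kg

α₂ = 1 / (1 + [H⁺]/K2 + [H⁺]²/(K1K2)) = 1 / (1 + 10^+0.53 + 10^-1.88)
   = 1 / (1 + 3.3884 + 0.013183) = 1/4.4016 = 0.2272
[CO3²⁻] = α₂ × DIC = 0.2272 × 1.81 = 0.411 mmol/kg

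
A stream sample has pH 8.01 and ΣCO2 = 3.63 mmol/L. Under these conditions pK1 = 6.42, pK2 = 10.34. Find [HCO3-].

α₁ = 1 / (1 + [H⁺]/K1 + K2/[H⁺]) = 1 / (1 + 10^-1.59 + 10^-2.33)
   = 1 / (1 + 0.025704 + 0.0046774) = 1/1.0304 = 0.9705
[HCO3⁻] = α₁ × DIC = 0.9705 × 3.63 = 3.52 mmol/L

[HCO3⁻] = 3.52 mmol/L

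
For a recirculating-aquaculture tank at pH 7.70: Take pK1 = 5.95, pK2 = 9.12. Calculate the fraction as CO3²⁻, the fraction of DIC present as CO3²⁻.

α₂ = 1 / (1 + [H⁺]/K2 + [H⁺]²/(K1K2)) = 1 / (1 + 10^+1.42 + 10^-0.33)
   = 1 / (1 + 26.303 + 0.46774) = 1/27.770 = 0.03601

α₂ = 0.0360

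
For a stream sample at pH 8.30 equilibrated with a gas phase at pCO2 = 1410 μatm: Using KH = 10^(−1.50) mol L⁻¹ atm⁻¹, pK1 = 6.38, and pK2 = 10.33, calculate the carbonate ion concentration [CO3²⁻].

[CO2*] = KH · pCO2 = 10^(−1.50) × 1410×10^-6 = 4.459×10^-5 mol/L
α₀ = 1/(1 + K1/[H⁺] + K1K2/[H⁺]²) = 1/(1 + 10^+1.92 + 10^-0.11) = 0.01177
DIC = [CO2*]/α₀ = 4.459×10^-5 / 0.01177 = 3.788 mmol/L
[CO3²⁻] = α₂·DIC; α₂ = 0.009137, so [CO3²⁻] = 0.009137 × 3.788 = 0.0346 mmol/L

[CO3²⁻] = 0.0346 mmol/L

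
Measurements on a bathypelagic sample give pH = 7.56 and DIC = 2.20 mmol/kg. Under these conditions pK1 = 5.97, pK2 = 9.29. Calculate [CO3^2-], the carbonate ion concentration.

[CO3²⁻] = 0.0392 mmol/kg

α₂ = 1 / (1 + [H⁺]/K2 + [H⁺]²/(K1K2)) = 1 / (1 + 10^+1.73 + 10^+0.14)
   = 1 / (1 + 53.703 + 1.3804) = 1/56.084 = 0.01783
[CO3²⁻] = α₂ × DIC = 0.01783 × 2.20 = 0.0392 mmol/kg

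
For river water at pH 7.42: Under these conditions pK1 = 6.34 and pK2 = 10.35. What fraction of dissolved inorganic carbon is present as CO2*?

α₀ = 1 / (1 + K1/[H⁺] + K1K2/[H⁺]²) = 1 / (1 + 10^+1.08 + 10^-1.85)
   = 1 / (1 + 12.023 + 0.014125) = 1/13.037 = 0.07671

α₀ = 0.0767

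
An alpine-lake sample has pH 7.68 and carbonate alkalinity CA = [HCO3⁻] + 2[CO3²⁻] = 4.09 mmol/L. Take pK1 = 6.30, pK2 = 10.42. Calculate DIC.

DIC = 4.25 mmol/L

CA = [HCO3⁻] + 2[CO3²⁻] = (α₁ + 2α₂)·DIC
At pH 7.68: [H⁺]/K1 = 10^-1.38 = 0.041687, K2/[H⁺] = 10^-2.74 = 0.0018197
α₁ = 1/(1 + 0.041687 + 0.0018197) = 1/1.0435 = 0.9583; α₂ = α₁·K2/[H⁺] = 0.001744
α₁ + 2α₂ = 0.9618
DIC = CA / (α₁ + 2α₂) = 4.09 / 0.9618 = 4.25 mmol/L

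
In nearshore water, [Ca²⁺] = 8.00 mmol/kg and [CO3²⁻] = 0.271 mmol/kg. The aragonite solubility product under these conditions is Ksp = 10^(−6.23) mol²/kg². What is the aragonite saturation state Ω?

Ksp = 10^(−6.23) = 5.888×10^-7
Ω = [Ca²⁺][CO3²⁻]/Ksp = (8.00×10^-3)(0.271×10^-3) / 5.888×10^-7 = 3.68

Ω = 3.68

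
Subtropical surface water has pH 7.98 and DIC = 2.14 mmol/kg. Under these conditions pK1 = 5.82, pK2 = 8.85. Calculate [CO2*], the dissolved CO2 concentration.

α₀ = 1 / (1 + K1/[H⁺] + K1K2/[H⁺]²) = 1 / (1 + 10^+2.16 + 10^+1.29)
   = 1 / (1 + 144.54 + 19.498) = 1/165.04 = 0.006059
[CO2*] = α₀ × DIC = 0.006059 × 2.14 = 0.0130 mmol/kg = 13.0 μmol/kg

[CO2*] = 13.0 μmol/kg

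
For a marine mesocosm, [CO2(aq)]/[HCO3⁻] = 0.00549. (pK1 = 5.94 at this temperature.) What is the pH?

From K1 = [H⁺][HCO3⁻]/[CO2(aq)]:  pH = pK1 − log₁₀([CO2(aq)]/[HCO3⁻])
log₁₀(0.00549) = -2.260
pH = 5.94 − (-2.260) = 8.20

pH = 8.20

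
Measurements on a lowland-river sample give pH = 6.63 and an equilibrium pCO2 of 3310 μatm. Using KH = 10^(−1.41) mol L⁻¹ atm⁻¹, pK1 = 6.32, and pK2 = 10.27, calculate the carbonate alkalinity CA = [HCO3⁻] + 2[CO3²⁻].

CA = 0.263 mmol/L

[CO2*] = KH · pCO2 = 10^(−1.41) × 3310×10^-6 = 1.288×10^-4 mol/L
α₀ = 1/(1 + K1/[H⁺] + K1K2/[H⁺]²) = 1/(1 + 10^+0.31 + 10^-3.33) = 0.3287
DIC = [CO2*]/α₀ = 1.288×10^-4 / 0.3287 = 0.3918 mmol/L
CA = (α₁ + 2α₂)·DIC = (0.6711 + 2×0.0001537) × 0.3918 = 0.263 mmol/L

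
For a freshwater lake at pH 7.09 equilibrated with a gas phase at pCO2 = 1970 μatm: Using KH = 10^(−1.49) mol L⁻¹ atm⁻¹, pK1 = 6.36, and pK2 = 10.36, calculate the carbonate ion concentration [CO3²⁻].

[CO2*] = KH · pCO2 = 10^(−1.49) × 1970×10^-6 = 6.375×10^-5 mol/L
α₀ = 1/(1 + K1/[H⁺] + K1K2/[H⁺]²) = 1/(1 + 10^+0.73 + 10^-2.54) = 0.1569
DIC = [CO2*]/α₀ = 6.375×10^-5 / 0.1569 = 0.4063 mmol/L
[CO3²⁻] = α₂·DIC; α₂ = 0.0004525, so [CO3²⁻] = 0.0004525 × 0.4063 = 0.000184 mmol/L = 0.184 μmol/L

[CO3²⁻] = 0.184 μmol/L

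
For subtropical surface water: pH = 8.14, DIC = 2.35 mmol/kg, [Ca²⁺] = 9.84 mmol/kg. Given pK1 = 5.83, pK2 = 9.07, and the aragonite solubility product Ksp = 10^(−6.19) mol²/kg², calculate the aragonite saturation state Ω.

Ω = 3.75

α₂ = 1 / (1 + [H⁺]/K2 + [H⁺]²/(K1K2)) = 1 / (1 + 10^+0.93 + 10^-1.38)
   = 1 / (1 + 8.5114 + 0.041687) = 1/9.5531 = 0.1047
[CO3²⁻] = α₂ × DIC = 0.1047 × 2.35 = 0.2460 mmol/kg
Ksp = 10^(−6.19) = 6.457×10^-7
Ω = [Ca²⁺][CO3²⁻]/Ksp = (9.84×10^-3)(2.460×10^-4) / 6.457×10^-7 = 3.75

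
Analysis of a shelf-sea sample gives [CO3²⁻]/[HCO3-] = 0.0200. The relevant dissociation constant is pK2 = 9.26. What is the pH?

From K2 = [H⁺][CO3²⁻]/[HCO3-]:  pH = pK2 + log₁₀([CO3²⁻]/[HCO3-])
log₁₀(0.0200) = -1.699
pH = 9.26 + (-1.699) = 7.56

pH = 7.56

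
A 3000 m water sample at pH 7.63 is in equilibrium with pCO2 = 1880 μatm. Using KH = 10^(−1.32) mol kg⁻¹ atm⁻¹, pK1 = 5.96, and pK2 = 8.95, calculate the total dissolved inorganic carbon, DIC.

[CO2*] = KH · pCO2 = 10^(−1.32) × 1880×10^-6 = 8.998×10^-5 mol/kg
α₀ = 1/(1 + K1/[H⁺] + K1K2/[H⁺]²) = 1/(1 + 10^+1.67 + 10^+0.35) = 0.02000
DIC = [CO2*]/α₀ = 8.998×10^-5 / 0.02000 = 4.50 mmol/kg

DIC = 4.50 mmol/kg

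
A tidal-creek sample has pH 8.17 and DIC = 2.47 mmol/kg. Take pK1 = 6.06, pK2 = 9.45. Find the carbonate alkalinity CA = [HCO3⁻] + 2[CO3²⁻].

CA = [HCO3⁻] + 2[CO3²⁻] = (α₁ + 2α₂)·DIC
At pH 8.17: [H⁺]/K1 = 10^-2.11 = 0.0077625, K2/[H⁺] = 10^-1.28 = 0.052481
α₁ = 1/(1 + 0.0077625 + 0.052481) = 1/1.0602 = 0.9432; α₂ = α₁·K2/[H⁺] = 0.04950
α₁ + 2α₂ = 1.0422
CA = 1.0422 × 2.47 = 2.57 mmol/kg

CA = 2.57 mmol/kg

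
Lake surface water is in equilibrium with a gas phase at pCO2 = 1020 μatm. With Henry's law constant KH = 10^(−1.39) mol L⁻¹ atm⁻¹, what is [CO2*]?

[CO2*] = 41.6 μmol/L

KH = 10^(−1.39) = 4.074×10^-2 mol L⁻¹ atm⁻¹
[CO2*] = KH · pCO2 = 4.074×10^-2 × 1020×10^-6 atm = 4.16×10^-5 mol/L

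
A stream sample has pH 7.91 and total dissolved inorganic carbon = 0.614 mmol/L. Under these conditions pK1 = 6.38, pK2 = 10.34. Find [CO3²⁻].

α₂ = 1 / (1 + [H⁺]/K2 + [H⁺]²/(K1K2)) = 1 / (1 + 10^+2.43 + 10^+0.90)
   = 1 / (1 + 269.15 + 7.9433) = 1/278.10 = 0.003596
[CO3²⁻] = α₂ × DIC = 0.003596 × 0.614 = 0.00221 mmol/L = 2.21 μmol/L

[CO3²⁻] = 2.21 μmol/L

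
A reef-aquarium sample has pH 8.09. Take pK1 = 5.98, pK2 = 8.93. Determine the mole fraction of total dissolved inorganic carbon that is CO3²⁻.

α₂ = 1 / (1 + [H⁺]/K2 + [H⁺]²/(K1K2)) = 1 / (1 + 10^+0.84 + 10^-1.27)
   = 1 / (1 + 6.9183 + 0.053703) = 1/7.9720 = 0.1254

α₂ = 0.125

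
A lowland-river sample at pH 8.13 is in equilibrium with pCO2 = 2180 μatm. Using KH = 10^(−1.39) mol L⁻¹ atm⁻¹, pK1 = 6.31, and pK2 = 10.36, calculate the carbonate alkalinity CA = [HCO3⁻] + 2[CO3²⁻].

[CO2*] = KH · pCO2 = 10^(−1.39) × 2180×10^-6 = 8.881×10^-5 mol/L
α₀ = 1/(1 + K1/[H⁺] + K1K2/[H⁺]²) = 1/(1 + 10^+1.82 + 10^-0.41) = 0.01482
DIC = [CO2*]/α₀ = 8.881×10^-5 / 0.01482 = 5.991 mmol/L
CA = (α₁ + 2α₂)·DIC = (0.9794 + 2×0.005767) × 5.991 = 5.94 mmol/L

CA = 5.94 mmol/L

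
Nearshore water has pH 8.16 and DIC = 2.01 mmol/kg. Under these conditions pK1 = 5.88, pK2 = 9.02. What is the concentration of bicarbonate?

[HCO3⁻] = 1.76 mmol/kg

α₁ = 1 / (1 + [H⁺]/K1 + K2/[H⁺]) = 1 / (1 + 10^-2.28 + 10^-0.86)
   = 1 / (1 + 0.0052481 + 0.13804) = 1/1.1433 = 0.8747
[HCO3⁻] = α₁ × DIC = 0.8747 × 2.01 = 1.76 mmol/kg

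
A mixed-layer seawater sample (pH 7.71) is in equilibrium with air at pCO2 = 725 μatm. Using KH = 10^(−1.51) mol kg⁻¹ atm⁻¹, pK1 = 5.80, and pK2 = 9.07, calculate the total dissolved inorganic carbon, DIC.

[CO2*] = KH · pCO2 = 10^(−1.51) × 725×10^-6 = 2.240×10^-5 mol/kg
α₀ = 1/(1 + K1/[H⁺] + K1K2/[H⁺]²) = 1/(1 + 10^+1.91 + 10^+0.55) = 0.01165
DIC = [CO2*]/α₀ = 2.240×10^-5 / 0.01165 = 1.92 mmol/kg

DIC = 1.92 mmol/kg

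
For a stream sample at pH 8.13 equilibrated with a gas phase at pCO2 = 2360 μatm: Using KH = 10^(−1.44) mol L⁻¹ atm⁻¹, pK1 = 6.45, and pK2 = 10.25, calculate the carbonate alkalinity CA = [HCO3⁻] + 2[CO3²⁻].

CA = 4.16 mmol/L

[CO2*] = KH · pCO2 = 10^(−1.44) × 2360×10^-6 = 8.569×10^-5 mol/L
α₀ = 1/(1 + K1/[H⁺] + K1K2/[H⁺]²) = 1/(1 + 10^+1.68 + 10^-0.44) = 0.02031
DIC = [CO2*]/α₀ = 8.569×10^-5 / 0.02031 = 4.218 mmol/L
CA = (α₁ + 2α₂)·DIC = (0.9723 + 2×0.007376) × 4.218 = 4.16 mmol/L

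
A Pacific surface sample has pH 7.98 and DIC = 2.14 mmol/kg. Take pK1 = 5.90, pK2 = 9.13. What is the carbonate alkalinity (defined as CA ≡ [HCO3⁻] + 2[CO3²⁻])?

CA = 2.26 mmol/kg

CA = [HCO3⁻] + 2[CO3²⁻] = (α₁ + 2α₂)·DIC
At pH 7.98: [H⁺]/K1 = 10^-2.08 = 0.0083176, K2/[H⁺] = 10^-1.15 = 0.070795
α₁ = 1/(1 + 0.0083176 + 0.070795) = 1/1.0791 = 0.9267; α₂ = α₁·K2/[H⁺] = 0.06560
α₁ + 2α₂ = 1.0579
CA = 1.0579 × 2.14 = 2.26 mmol/kg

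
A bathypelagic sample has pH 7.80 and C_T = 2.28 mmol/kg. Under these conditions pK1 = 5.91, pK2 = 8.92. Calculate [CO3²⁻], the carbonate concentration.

α₂ = 1 / (1 + [H⁺]/K2 + [H⁺]²/(K1K2)) = 1 / (1 + 10^+1.12 + 10^-0.77)
   = 1 / (1 + 13.183 + 0.16982) = 1/14.352 = 0.06967
[CO3²⁻] = α₂ × DIC = 0.06967 × 2.28 = 0.159 mmol/kg

[CO3²⁻] = 0.159 mmol/kg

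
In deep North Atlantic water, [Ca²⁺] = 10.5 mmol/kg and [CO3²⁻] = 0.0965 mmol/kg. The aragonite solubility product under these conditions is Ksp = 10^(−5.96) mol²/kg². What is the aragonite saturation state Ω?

Ksp = 10^(−5.96) = 1.096×10^-6
Ω = [Ca²⁺][CO3²⁻]/Ksp = (10.5×10^-3)(0.0965×10^-3) / 1.096×10^-6 = 0.924

Ω = 0.924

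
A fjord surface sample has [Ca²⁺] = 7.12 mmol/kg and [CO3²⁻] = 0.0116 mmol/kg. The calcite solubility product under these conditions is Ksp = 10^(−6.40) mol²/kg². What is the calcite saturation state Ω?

Ksp = 10^(−6.40) = 3.981×10^-7
Ω = [Ca²⁺][CO3²⁻]/Ksp = (7.12×10^-3)(0.0116×10^-3) / 3.981×10^-7 = 0.207

Ω = 0.207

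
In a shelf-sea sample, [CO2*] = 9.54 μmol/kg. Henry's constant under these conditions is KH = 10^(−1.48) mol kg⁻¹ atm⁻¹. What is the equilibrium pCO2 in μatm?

pCO2 = 288 μatm

KH = 10^(−1.48) = 3.311×10^-2 mol kg⁻¹ atm⁻¹
pCO2 = [CO2*]/KH = 9.54×10^-6 / 3.311×10^-2 = 2.88×10^-4 atm = 288 μatm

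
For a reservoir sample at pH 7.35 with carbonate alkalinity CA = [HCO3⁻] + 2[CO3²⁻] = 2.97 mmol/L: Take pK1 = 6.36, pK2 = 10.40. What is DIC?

CA = [HCO3⁻] + 2[CO3²⁻] = (α₁ + 2α₂)·DIC
At pH 7.35: [H⁺]/K1 = 10^-0.99 = 0.10233, K2/[H⁺] = 10^-3.05 = 0.00089125
α₁ = 1/(1 + 0.10233 + 0.00089125) = 1/1.1032 = 0.9064; α₂ = α₁·K2/[H⁺] = 0.0008079
α₁ + 2α₂ = 0.9081
DIC = CA / (α₁ + 2α₂) = 2.97 / 0.9081 = 3.27 mmol/L

DIC = 3.27 mmol/L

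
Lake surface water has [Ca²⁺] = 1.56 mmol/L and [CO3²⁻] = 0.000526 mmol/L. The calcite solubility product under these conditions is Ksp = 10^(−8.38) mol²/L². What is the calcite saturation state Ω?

Ksp = 10^(−8.38) = 4.169×10^-9
Ω = [Ca²⁺][CO3²⁻]/Ksp = (1.56×10^-3)(0.000526×10^-3) / 4.169×10^-9 = 0.197

Ω = 0.197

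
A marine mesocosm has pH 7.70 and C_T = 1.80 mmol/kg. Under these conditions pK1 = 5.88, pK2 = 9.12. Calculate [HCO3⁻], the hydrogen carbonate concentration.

[HCO3⁻] = 1.71 mmol/kg

α₁ = 1 / (1 + [H⁺]/K1 + K2/[H⁺]) = 1 / (1 + 10^-1.82 + 10^-1.42)
   = 1 / (1 + 0.015136 + 0.038019) = 1/1.0532 = 0.9495
[HCO3⁻] = α₁ × DIC = 0.9495 × 1.80 = 1.71 mmol/kg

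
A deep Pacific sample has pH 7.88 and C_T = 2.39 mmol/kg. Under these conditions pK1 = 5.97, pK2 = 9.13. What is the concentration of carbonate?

[CO3²⁻] = 0.126 mmol/kg

α₂ = 1 / (1 + [H⁺]/K2 + [H⁺]²/(K1K2)) = 1 / (1 + 10^+1.25 + 10^-0.66)
   = 1 / (1 + 17.783 + 0.21878) = 1/19.002 = 0.05263
[CO3²⁻] = α₂ × DIC = 0.05263 × 2.39 = 0.126 mmol/kg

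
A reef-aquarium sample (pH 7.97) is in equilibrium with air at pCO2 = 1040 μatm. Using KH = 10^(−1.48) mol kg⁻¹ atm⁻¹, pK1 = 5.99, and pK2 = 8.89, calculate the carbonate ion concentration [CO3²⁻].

[CO3²⁻] = 0.395 mmol/kg

[CO2*] = KH · pCO2 = 10^(−1.48) × 1040×10^-6 = 3.444×10^-5 mol/kg
α₀ = 1/(1 + K1/[H⁺] + K1K2/[H⁺]²) = 1/(1 + 10^+1.98 + 10^+1.06) = 0.009261
DIC = [CO2*]/α₀ = 3.444×10^-5 / 0.009261 = 3.719 mmol/kg
[CO3²⁻] = α₂·DIC; α₂ = 0.1063, so [CO3²⁻] = 0.1063 × 3.719 = 0.395 mmol/kg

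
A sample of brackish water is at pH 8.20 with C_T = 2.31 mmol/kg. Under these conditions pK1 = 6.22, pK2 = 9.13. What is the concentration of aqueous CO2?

[CO2*] = 0.0214 mmol/kg

α₀ = 1 / (1 + K1/[H⁺] + K1K2/[H⁺]²) = 1 / (1 + 10^+1.98 + 10^+1.05)
   = 1 / (1 + 95.499 + 11.220) = 1/107.72 = 0.009283
[CO2*] = α₀ × DIC = 0.009283 × 2.31 = 0.0214 mmol/kg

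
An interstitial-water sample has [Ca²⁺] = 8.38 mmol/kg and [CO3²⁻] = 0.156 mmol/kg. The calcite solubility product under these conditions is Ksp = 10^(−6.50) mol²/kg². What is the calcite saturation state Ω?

Ksp = 10^(−6.50) = 3.162×10^-7
Ω = [Ca²⁺][CO3²⁻]/Ksp = (8.38×10^-3)(0.156×10^-3) / 3.162×10^-7 = 4.13

Ω = 4.13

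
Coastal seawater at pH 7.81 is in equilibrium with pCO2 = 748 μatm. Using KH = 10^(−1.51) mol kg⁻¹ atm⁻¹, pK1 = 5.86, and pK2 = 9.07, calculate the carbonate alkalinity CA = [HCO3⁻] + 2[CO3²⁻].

CA = 2.29 mmol/kg

[CO2*] = KH · pCO2 = 10^(−1.51) × 748×10^-6 = 2.312×10^-5 mol/kg
α₀ = 1/(1 + K1/[H⁺] + K1K2/[H⁺]²) = 1/(1 + 10^+1.95 + 10^+0.69) = 0.01052
DIC = [CO2*]/α₀ = 2.312×10^-5 / 0.01052 = 2.196 mmol/kg
CA = (α₁ + 2α₂)·DIC = (0.9379 + 2×0.05154) × 2.196 = 2.29 mmol/kg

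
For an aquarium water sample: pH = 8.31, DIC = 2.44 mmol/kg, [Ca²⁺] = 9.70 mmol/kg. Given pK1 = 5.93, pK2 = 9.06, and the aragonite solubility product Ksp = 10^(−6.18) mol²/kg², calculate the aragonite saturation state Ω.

α₂ = 1 / (1 + [H⁺]/K2 + [H⁺]²/(K1K2)) = 1 / (1 + 10^+0.75 + 10^-1.63)
   = 1 / (1 + 5.6234 + 0.023442) = 1/6.6469 = 0.1504
[CO3²⁻] = α₂ × DIC = 0.1504 × 2.44 = 0.3671 mmol/kg
Ksp = 10^(−6.18) = 6.607×10^-7
Ω = [Ca²⁺][CO3²⁻]/Ksp = (9.70×10^-3)(3.671×10^-4) / 6.607×10^-7 = 5.39

Ω = 5.39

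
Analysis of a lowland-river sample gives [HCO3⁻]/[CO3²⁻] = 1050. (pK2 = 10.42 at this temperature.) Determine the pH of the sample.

pH = 7.40

From K2 = [H⁺][CO3²⁻]/[HCO3⁻]:  pH = pK2 − log₁₀([HCO3⁻]/[CO3²⁻])
log₁₀(1050) = +3.021
pH = 10.42 − (+3.021) = 7.40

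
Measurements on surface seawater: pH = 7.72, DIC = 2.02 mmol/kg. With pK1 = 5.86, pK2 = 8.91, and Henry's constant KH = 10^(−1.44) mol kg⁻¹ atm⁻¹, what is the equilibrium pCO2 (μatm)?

α₀ = 1 / (1 + K1/[H⁺] + K1K2/[H⁺]²) = 1 / (1 + 10^+1.86 + 10^+0.67)
   = 1 / (1 + 72.444 + 4.6774) = 1/78.121 = 0.01280
[CO2*] = α₀ × DIC = 0.01280 × 2.02 = 0.02586 mmol/kg
pCO2 = [CO2*]/KH = 2.586×10^-5 / 3.631×10^-2 = 712 μatm

pCO2 = 712 μatm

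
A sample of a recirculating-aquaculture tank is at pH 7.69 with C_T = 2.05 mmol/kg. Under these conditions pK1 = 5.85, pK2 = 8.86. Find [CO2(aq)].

[CO2*] = 0.0274 mmol/kg

α₀ = 1 / (1 + K1/[H⁺] + K1K2/[H⁺]²) = 1 / (1 + 10^+1.84 + 10^+0.67)
   = 1 / (1 + 69.183 + 4.6774) = 1/74.860 = 0.01336
[CO2*] = α₀ × DIC = 0.01336 × 2.05 = 0.0274 mmol/kg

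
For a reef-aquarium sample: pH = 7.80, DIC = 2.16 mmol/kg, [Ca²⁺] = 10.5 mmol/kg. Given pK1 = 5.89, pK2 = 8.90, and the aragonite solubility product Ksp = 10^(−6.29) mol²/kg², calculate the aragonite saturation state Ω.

Ω = 3.22

α₂ = 1 / (1 + [H⁺]/K2 + [H⁺]²/(K1K2)) = 1 / (1 + 10^+1.10 + 10^-0.81)
   = 1 / (1 + 12.589 + 0.15488) = 1/13.744 = 0.07276
[CO3²⁻] = α₂ × DIC = 0.07276 × 2.16 = 0.1572 mmol/kg
Ksp = 10^(−6.29) = 5.129×10^-7
Ω = [Ca²⁺][CO3²⁻]/Ksp = (10.5×10^-3)(1.572×10^-4) / 5.129×10^-7 = 3.22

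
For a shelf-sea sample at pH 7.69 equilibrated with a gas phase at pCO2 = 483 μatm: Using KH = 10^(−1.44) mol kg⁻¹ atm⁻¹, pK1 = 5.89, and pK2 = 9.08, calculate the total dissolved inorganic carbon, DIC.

DIC = 1.17 mmol/kg

[CO2*] = KH · pCO2 = 10^(−1.44) × 483×10^-6 = 1.754×10^-5 mol/kg
α₀ = 1/(1 + K1/[H⁺] + K1K2/[H⁺]²) = 1/(1 + 10^+1.80 + 10^+0.41) = 0.01500
DIC = [CO2*]/α₀ = 1.754×10^-5 / 0.01500 = 1.17 mmol/kg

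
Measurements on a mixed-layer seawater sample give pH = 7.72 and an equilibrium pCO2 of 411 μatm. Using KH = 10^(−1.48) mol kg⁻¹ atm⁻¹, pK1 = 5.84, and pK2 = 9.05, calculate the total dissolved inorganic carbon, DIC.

DIC = 1.09 mmol/kg

[CO2*] = KH · pCO2 = 10^(−1.48) × 411×10^-6 = 1.361×10^-5 mol/kg
α₀ = 1/(1 + K1/[H⁺] + K1K2/[H⁺]²) = 1/(1 + 10^+1.88 + 10^+0.55) = 0.01244
DIC = [CO2*]/α₀ = 1.361×10^-5 / 0.01244 = 1.09 mmol/kg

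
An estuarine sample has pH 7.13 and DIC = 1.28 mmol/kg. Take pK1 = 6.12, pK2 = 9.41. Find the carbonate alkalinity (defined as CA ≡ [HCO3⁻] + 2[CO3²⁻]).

CA = [HCO3⁻] + 2[CO3²⁻] = (α₁ + 2α₂)·DIC
At pH 7.13: [H⁺]/K1 = 10^-1.01 = 0.097724, K2/[H⁺] = 10^-2.28 = 0.0052481
α₁ = 1/(1 + 0.097724 + 0.0052481) = 1/1.1030 = 0.9066; α₂ = α₁·K2/[H⁺] = 0.004758
α₁ + 2α₂ = 0.9162
CA = 0.9162 × 1.28 = 1.17 mmol/kg

CA = 1.17 mmol/kg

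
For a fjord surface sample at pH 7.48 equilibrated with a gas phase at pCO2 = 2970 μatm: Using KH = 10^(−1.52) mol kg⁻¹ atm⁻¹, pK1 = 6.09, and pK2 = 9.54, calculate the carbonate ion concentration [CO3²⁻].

[CO2*] = KH · pCO2 = 10^(−1.52) × 2970×10^-6 = 8.969×10^-5 mol/kg
α₀ = 1/(1 + K1/[H⁺] + K1K2/[H⁺]²) = 1/(1 + 10^+1.39 + 10^-0.67) = 0.03882
DIC = [CO2*]/α₀ = 8.969×10^-5 / 0.03882 = 2.311 mmol/kg
[CO3²⁻] = α₂·DIC; α₂ = 0.008299, so [CO3²⁻] = 0.008299 × 2.311 = 0.0192 mmol/kg = 19.2 μmol/kg

[CO3²⁻] = 19.2 μmol/kg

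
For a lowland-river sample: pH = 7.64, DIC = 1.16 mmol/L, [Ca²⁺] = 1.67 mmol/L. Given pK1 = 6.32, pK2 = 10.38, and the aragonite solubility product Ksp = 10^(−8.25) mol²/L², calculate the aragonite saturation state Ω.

Ω = 0.597

α₂ = 1 / (1 + [H⁺]/K2 + [H⁺]²/(K1K2)) = 1 / (1 + 10^+2.74 + 10^+1.42)
   = 1 / (1 + 549.54 + 26.303) = 1/576.84 = 0.001734
[CO3²⁻] = α₂ × DIC = 0.001734 × 1.16 = 0.002011 mmol/L = 2.011 μmol/L
Ksp = 10^(−8.25) = 5.623×10^-9
Ω = [Ca²⁺][CO3²⁻]/Ksp = (1.67×10^-3)(2.011×10^-6) / 5.623×10^-9 = 0.597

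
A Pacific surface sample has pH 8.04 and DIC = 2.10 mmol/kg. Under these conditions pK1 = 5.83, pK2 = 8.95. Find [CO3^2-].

[CO3²⁻] = 0.229 mmol/kg

α₂ = 1 / (1 + [H⁺]/K2 + [H⁺]²/(K1K2)) = 1 / (1 + 10^+0.91 + 10^-1.30)
   = 1 / (1 + 8.1283 + 0.050119) = 1/9.1784 = 0.1090
[CO3²⁻] = α₂ × DIC = 0.1090 × 2.10 = 0.229 mmol/kg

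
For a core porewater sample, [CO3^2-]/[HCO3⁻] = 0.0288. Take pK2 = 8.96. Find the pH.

pH = 7.42

From K2 = [H⁺][CO3^2-]/[HCO3⁻]:  pH = pK2 + log₁₀([CO3^2-]/[HCO3⁻])
log₁₀(0.0288) = -1.541
pH = 8.96 + (-1.541) = 7.42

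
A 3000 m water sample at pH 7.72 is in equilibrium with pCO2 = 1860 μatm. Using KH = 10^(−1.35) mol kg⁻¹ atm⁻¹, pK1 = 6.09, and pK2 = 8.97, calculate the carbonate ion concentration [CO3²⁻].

[CO2*] = KH · pCO2 = 10^(−1.35) × 1860×10^-6 = 8.308×10^-5 mol/kg
α₀ = 1/(1 + K1/[H⁺] + K1K2/[H⁺]²) = 1/(1 + 10^+1.63 + 10^+0.38) = 0.02171
DIC = [CO2*]/α₀ = 8.308×10^-5 / 0.02171 = 3.827 mmol/kg
[CO3²⁻] = α₂·DIC; α₂ = 0.05208, so [CO3²⁻] = 0.05208 × 3.827 = 0.199 mmol/kg

[CO3²⁻] = 0.199 mmol/kg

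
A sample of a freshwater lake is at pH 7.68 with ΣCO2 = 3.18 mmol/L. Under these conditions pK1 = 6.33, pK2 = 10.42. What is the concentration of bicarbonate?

[HCO3⁻] = 3.04 mmol/L

α₁ = 1 / (1 + [H⁺]/K1 + K2/[H⁺]) = 1 / (1 + 10^-1.35 + 10^-2.74)
   = 1 / (1 + 0.044668 + 0.0018197) = 1/1.0465 = 0.9556
[HCO3⁻] = α₁ × DIC = 0.9556 × 3.18 = 3.04 mmol/L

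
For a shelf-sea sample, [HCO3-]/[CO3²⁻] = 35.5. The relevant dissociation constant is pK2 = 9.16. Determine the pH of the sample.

pH = 7.61

From K2 = [H⁺][CO3²⁻]/[HCO3-]:  pH = pK2 − log₁₀([HCO3-]/[CO3²⁻])
log₁₀(35.5) = +1.550
pH = 9.16 − (+1.550) = 7.61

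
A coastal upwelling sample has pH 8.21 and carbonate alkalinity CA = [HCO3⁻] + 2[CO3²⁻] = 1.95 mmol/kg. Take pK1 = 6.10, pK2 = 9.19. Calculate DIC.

CA = [HCO3⁻] + 2[CO3²⁻] = (α₁ + 2α₂)·DIC
At pH 8.21: [H⁺]/K1 = 10^-2.11 = 0.0077625, K2/[H⁺] = 10^-0.98 = 0.10471
α₁ = 1/(1 + 0.0077625 + 0.10471) = 1/1.1125 = 0.8989; α₂ = α₁·K2/[H⁺] = 0.09413
α₁ + 2α₂ = 1.0871
DIC = CA / (α₁ + 2α₂) = 1.95 / 1.0871 = 1.79 mmol/kg

DIC = 1.79 mmol/kg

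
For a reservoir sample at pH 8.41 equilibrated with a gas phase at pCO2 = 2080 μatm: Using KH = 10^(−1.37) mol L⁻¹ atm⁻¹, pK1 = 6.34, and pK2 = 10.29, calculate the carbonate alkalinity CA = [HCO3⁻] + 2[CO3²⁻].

CA = 10.7 mmol/L

[CO2*] = KH · pCO2 = 10^(−1.37) × 2080×10^-6 = 8.873×10^-5 mol/L
α₀ = 1/(1 + K1/[H⁺] + K1K2/[H⁺]²) = 1/(1 + 10^+2.07 + 10^+0.19) = 0.008331
DIC = [CO2*]/α₀ = 8.873×10^-5 / 0.008331 = 10.65 mmol/L
CA = (α₁ + 2α₂)·DIC = (0.9788 + 2×0.01290) × 10.65 = 10.7 mmol/L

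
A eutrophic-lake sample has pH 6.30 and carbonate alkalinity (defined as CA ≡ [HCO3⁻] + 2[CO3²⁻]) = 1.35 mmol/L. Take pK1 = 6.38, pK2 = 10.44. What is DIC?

DIC = 2.97 mmol/L

CA = [HCO3⁻] + 2[CO3²⁻] = (α₁ + 2α₂)·DIC
At pH 6.30: [H⁺]/K1 = 10^0.08 = 1.2023, K2/[H⁺] = 10^-4.14 = 7.2444×10^-5
α₁ = 1/(1 + 1.2023 + 7.2444×10^-5) = 1/2.2023 = 0.4541; α₂ = α₁·K2/[H⁺] = 3.289×10^-5
α₁ + 2α₂ = 0.4541
DIC = CA / (α₁ + 2α₂) = 1.35 / 0.4541 = 2.97 mmol/L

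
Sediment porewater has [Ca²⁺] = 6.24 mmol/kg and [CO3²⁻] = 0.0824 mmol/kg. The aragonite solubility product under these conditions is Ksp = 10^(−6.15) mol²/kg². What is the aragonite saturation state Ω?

Ω = 0.726

Ksp = 10^(−6.15) = 7.079×10^-7
Ω = [Ca²⁺][CO3²⁻]/Ksp = (6.24×10^-3)(0.0824×10^-3) / 7.079×10^-7 = 0.726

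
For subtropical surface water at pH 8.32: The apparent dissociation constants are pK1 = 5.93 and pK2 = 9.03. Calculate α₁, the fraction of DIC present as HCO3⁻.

α₁ = 0.834

α₁ = 1 / (1 + [H⁺]/K1 + K2/[H⁺]) = 1 / (1 + 10^-2.39 + 10^-0.71)
   = 1 / (1 + 0.0040738 + 0.19498) = 1/1.1991 = 0.8340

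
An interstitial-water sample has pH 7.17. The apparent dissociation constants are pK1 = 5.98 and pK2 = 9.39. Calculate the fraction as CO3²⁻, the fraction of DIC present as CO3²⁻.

α₂ = 0.00563

α₂ = 1 / (1 + [H⁺]/K2 + [H⁺]²/(K1K2)) = 1 / (1 + 10^+2.22 + 10^+1.03)
   = 1 / (1 + 165.96 + 10.715) = 1/177.67 = 0.005628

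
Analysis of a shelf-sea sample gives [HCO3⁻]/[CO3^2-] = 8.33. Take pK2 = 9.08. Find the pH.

pH = 8.16

From K2 = [H⁺][CO3^2-]/[HCO3⁻]:  pH = pK2 − log₁₀([HCO3⁻]/[CO3^2-])
log₁₀(8.33) = +0.921
pH = 9.08 − (+0.921) = 8.16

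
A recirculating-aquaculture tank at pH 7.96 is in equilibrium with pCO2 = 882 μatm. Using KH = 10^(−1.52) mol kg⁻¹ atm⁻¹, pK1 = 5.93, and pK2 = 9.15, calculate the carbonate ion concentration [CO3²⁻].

[CO3²⁻] = 0.184 mmol/kg

[CO2*] = KH · pCO2 = 10^(−1.52) × 882×10^-6 = 2.664×10^-5 mol/kg
α₀ = 1/(1 + K1/[H⁺] + K1K2/[H⁺]²) = 1/(1 + 10^+2.03 + 10^+0.84) = 0.008690
DIC = [CO2*]/α₀ = 2.664×10^-5 / 0.008690 = 3.065 mmol/kg
[CO3²⁻] = α₂·DIC; α₂ = 0.06012, so [CO3²⁻] = 0.06012 × 3.065 = 0.184 mmol/kg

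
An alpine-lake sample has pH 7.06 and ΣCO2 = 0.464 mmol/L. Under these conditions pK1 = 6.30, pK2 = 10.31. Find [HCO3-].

α₁ = 1 / (1 + [H⁺]/K1 + K2/[H⁺]) = 1 / (1 + 10^-0.76 + 10^-3.25)
   = 1 / (1 + 0.17378 + 0.00056234) = 1/1.1743 = 0.8515
[HCO3⁻] = α₁ × DIC = 0.8515 × 0.464 = 0.395 mmol/L

[HCO3⁻] = 0.395 mmol/L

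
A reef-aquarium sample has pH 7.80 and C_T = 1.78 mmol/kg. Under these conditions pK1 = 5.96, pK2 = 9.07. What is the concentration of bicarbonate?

[HCO3⁻] = 1.67 mmol/kg

α₁ = 1 / (1 + [H⁺]/K1 + K2/[H⁺]) = 1 / (1 + 10^-1.84 + 10^-1.27)
   = 1 / (1 + 0.014454 + 0.053703) = 1/1.0682 = 0.9362
[HCO3⁻] = α₁ × DIC = 0.9362 × 1.78 = 1.67 mmol/kg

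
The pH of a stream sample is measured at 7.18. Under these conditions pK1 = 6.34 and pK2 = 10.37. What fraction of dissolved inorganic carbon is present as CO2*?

α₀ = 1 / (1 + K1/[H⁺] + K1K2/[H⁺]²) = 1 / (1 + 10^+0.84 + 10^-2.35)
   = 1 / (1 + 6.9183 + 0.0044668) = 1/7.9228 = 0.1262

α₀ = 0.126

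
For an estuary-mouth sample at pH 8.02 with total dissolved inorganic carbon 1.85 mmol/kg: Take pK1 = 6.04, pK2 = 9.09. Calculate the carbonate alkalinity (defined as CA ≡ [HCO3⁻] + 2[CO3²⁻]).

CA = [HCO3⁻] + 2[CO3²⁻] = (α₁ + 2α₂)·DIC
At pH 8.02: [H⁺]/K1 = 10^-1.98 = 0.010471, K2/[H⁺] = 10^-1.07 = 0.085114
α₁ = 1/(1 + 0.010471 + 0.085114) = 1/1.0956 = 0.9128; α₂ = α₁·K2/[H⁺] = 0.07769
α₁ + 2α₂ = 1.0681
CA = 1.0681 × 1.85 = 1.98 mmol/kg

CA = 1.98 mmol/kg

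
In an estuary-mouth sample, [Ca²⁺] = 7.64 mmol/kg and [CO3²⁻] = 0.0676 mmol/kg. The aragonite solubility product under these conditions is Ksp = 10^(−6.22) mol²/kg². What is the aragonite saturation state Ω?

Ksp = 10^(−6.22) = 6.026×10^-7
Ω = [Ca²⁺][CO3²⁻]/Ksp = (7.64×10^-3)(0.0676×10^-3) / 6.026×10^-7 = 0.857

Ω = 0.857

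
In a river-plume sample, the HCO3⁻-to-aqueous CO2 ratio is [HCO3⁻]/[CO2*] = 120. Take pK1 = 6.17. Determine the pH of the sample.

From K1 = [H⁺][HCO3⁻]/[CO2*]:  pH = pK1 + log₁₀([HCO3⁻]/[CO2*])
log₁₀(120) = +2.079
pH = 6.17 + (+2.079) = 8.25

pH = 8.25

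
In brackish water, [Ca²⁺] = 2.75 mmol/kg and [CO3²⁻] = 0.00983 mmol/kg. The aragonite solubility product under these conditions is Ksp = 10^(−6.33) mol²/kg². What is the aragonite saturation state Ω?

Ω = 0.0578

Ksp = 10^(−6.33) = 4.677×10^-7
Ω = [Ca²⁺][CO3²⁻]/Ksp = (2.75×10^-3)(0.00983×10^-3) / 4.677×10^-7 = 0.0578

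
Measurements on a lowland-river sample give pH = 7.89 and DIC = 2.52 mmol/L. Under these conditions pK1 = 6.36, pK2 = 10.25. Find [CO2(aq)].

α₀ = 1 / (1 + K1/[H⁺] + K1K2/[H⁺]²) = 1 / (1 + 10^+1.53 + 10^-0.83)
   = 1 / (1 + 33.884 + 0.14791) = 1/35.032 = 0.02855
[CO2*] = α₀ × DIC = 0.02855 × 2.52 = 0.0719 mmol/L

[CO2*] = 0.0719 mmol/L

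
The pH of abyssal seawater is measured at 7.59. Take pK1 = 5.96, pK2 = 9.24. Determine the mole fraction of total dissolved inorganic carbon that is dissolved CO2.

α₀ = 1 / (1 + K1/[H⁺] + K1K2/[H⁺]²) = 1 / (1 + 10^+1.63 + 10^-0.02)
   = 1 / (1 + 42.658 + 0.95499) = 1/44.613 = 0.02242

α₀ = 0.0224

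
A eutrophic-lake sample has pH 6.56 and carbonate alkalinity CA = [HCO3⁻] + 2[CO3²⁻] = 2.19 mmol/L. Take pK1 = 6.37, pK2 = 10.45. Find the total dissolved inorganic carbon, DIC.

DIC = 3.60 mmol/L

CA = [HCO3⁻] + 2[CO3²⁻] = (α₁ + 2α₂)·DIC
At pH 6.56: [H⁺]/K1 = 10^-0.19 = 0.64565, K2/[H⁺] = 10^-3.89 = 0.00012882
α₁ = 1/(1 + 0.64565 + 0.00012882) = 1/1.6458 = 0.6076; α₂ = α₁·K2/[H⁺] = 7.828×10^-5
α₁ + 2α₂ = 0.6078
DIC = CA / (α₁ + 2α₂) = 2.19 / 0.6078 = 3.60 mmol/L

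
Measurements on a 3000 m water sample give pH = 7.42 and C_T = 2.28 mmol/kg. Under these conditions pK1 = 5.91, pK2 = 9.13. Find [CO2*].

α₀ = 1 / (1 + K1/[H⁺] + K1K2/[H⁺]²) = 1 / (1 + 10^+1.51 + 10^-0.20)
   = 1 / (1 + 32.359 + 0.63096) = 1/33.990 = 0.02942
[CO2*] = α₀ × DIC = 0.02942 × 2.28 = 0.0671 mmol/kg

[CO2*] = 0.0671 mmol/kg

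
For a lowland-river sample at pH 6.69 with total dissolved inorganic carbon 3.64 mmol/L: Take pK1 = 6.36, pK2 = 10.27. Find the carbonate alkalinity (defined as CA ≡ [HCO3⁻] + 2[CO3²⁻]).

CA = 2.48 mmol/L

CA = [HCO3⁻] + 2[CO3²⁻] = (α₁ + 2α₂)·DIC
At pH 6.69: [H⁺]/K1 = 10^-0.33 = 0.46774, K2/[H⁺] = 10^-3.58 = 0.00026303
α₁ = 1/(1 + 0.46774 + 0.00026303) = 1/1.4680 = 0.6812; α₂ = α₁·K2/[H⁺] = 0.0001792
α₁ + 2α₂ = 0.6816
CA = 0.6816 × 3.64 = 2.48 mmol/L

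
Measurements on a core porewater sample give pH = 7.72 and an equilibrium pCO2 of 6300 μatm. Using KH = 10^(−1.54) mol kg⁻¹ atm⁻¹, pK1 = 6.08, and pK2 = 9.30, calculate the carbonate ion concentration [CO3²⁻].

[CO3²⁻] = 0.209 mmol/kg

[CO2*] = KH · pCO2 = 10^(−1.54) × 6300×10^-6 = 1.817×10^-4 mol/kg
α₀ = 1/(1 + K1/[H⁺] + K1K2/[H⁺]²) = 1/(1 + 10^+1.64 + 10^+0.06) = 0.02183
DIC = [CO2*]/α₀ = 1.817×10^-4 / 0.02183 = 8.322 mmol/kg
[CO3²⁻] = α₂·DIC; α₂ = 0.02507, so [CO3²⁻] = 0.02507 × 8.322 = 0.209 mmol/kg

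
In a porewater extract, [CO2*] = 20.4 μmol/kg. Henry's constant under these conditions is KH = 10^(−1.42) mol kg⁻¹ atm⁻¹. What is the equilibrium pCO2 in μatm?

pCO2 = 537 μatm

KH = 10^(−1.42) = 3.802×10^-2 mol kg⁻¹ atm⁻¹
pCO2 = [CO2*]/KH = 20.4×10^-6 / 3.802×10^-2 = 5.37×10^-4 atm = 537 μatm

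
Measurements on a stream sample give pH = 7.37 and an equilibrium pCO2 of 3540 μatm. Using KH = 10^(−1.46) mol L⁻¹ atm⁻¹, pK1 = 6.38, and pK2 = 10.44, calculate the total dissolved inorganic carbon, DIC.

[CO2*] = KH · pCO2 = 10^(−1.46) × 3540×10^-6 = 1.227×10^-4 mol/L
α₀ = 1/(1 + K1/[H⁺] + K1K2/[H⁺]²) = 1/(1 + 10^+0.99 + 10^-2.08) = 0.09276
DIC = [CO2*]/α₀ = 1.227×10^-4 / 0.09276 = 1.32 mmol/L

DIC = 1.32 mmol/L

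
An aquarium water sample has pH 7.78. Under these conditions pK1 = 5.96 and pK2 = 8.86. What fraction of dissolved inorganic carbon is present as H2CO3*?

α₀ = 0.0138

α₀ = 1 / (1 + K1/[H⁺] + K1K2/[H⁺]²) = 1 / (1 + 10^+1.82 + 10^+0.74)
   = 1 / (1 + 66.069 + 5.4954) = 1/72.565 = 0.01378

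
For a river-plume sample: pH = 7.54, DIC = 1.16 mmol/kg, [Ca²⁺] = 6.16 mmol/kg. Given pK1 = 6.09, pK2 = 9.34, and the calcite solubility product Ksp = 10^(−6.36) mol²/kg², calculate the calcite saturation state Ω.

α₂ = 1 / (1 + [H⁺]/K2 + [H⁺]²/(K1K2)) = 1 / (1 + 10^+1.80 + 10^+0.35)
   = 1 / (1 + 63.096 + 2.2387) = 1/66.334 = 0.01508
[CO3²⁻] = α₂ × DIC = 0.01508 × 1.16 = 0.01749 mmol/kg = 17.49 μmol/kg
Ksp = 10^(−6.36) = 4.365×10^-7
Ω = [Ca²⁺][CO3²⁻]/Ksp = (6.16×10^-3)(1.749×10^-5) / 4.365×10^-7 = 0.247

Ω = 0.247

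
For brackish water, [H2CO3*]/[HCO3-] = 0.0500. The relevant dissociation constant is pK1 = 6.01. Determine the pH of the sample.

pH = 7.31

From K1 = [H⁺][HCO3-]/[H2CO3*]:  pH = pK1 − log₁₀([H2CO3*]/[HCO3-])
log₁₀(0.0500) = -1.301
pH = 6.01 − (-1.301) = 7.31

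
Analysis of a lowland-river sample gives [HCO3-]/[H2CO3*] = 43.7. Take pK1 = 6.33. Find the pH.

From K1 = [H⁺][HCO3-]/[H2CO3*]:  pH = pK1 + log₁₀([HCO3-]/[H2CO3*])
log₁₀(43.7) = +1.640
pH = 6.33 + (+1.640) = 7.97

pH = 7.97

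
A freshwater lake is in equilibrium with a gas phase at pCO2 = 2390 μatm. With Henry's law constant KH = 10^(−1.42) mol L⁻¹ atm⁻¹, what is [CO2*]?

KH = 10^(−1.42) = 3.802×10^-2 mol L⁻¹ atm⁻¹
[CO2*] = KH · pCO2 = 3.802×10^-2 × 2390×10^-6 atm = 9.09×10^-5 mol/L

[CO2*] = 90.9 μmol/L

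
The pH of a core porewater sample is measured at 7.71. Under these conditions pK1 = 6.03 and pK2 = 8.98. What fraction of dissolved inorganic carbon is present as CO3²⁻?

α₂ = 1 / (1 + [H⁺]/K2 + [H⁺]²/(K1K2)) = 1 / (1 + 10^+1.27 + 10^-0.41)
   = 1 / (1 + 18.621 + 0.38905) = 1/20.010 = 0.04998

α₂ = 0.0500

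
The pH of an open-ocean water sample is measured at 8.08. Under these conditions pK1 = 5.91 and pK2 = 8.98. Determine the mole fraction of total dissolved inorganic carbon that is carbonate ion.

α₂ = 1 / (1 + [H⁺]/K2 + [H⁺]²/(K1K2)) = 1 / (1 + 10^+0.90 + 10^-1.27)
   = 1 / (1 + 7.9433 + 0.053703) = 1/8.9970 = 0.1111

α₂ = 0.111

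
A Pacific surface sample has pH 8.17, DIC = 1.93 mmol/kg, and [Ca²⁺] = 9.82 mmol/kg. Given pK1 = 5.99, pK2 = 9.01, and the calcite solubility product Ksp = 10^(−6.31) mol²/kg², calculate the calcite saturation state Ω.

Ω = 4.86

α₂ = 1 / (1 + [H⁺]/K2 + [H⁺]²/(K1K2)) = 1 / (1 + 10^+0.84 + 10^-1.34)
   = 1 / (1 + 6.9183 + 0.045709) = 1/7.9640 = 0.1256
[CO3²⁻] = α₂ × DIC = 0.1256 × 1.93 = 0.2423 mmol/kg
Ksp = 10^(−6.31) = 4.898×10^-7
Ω = [Ca²⁺][CO3²⁻]/Ksp = (9.82×10^-3)(2.423×10^-4) / 4.898×10^-7 = 4.86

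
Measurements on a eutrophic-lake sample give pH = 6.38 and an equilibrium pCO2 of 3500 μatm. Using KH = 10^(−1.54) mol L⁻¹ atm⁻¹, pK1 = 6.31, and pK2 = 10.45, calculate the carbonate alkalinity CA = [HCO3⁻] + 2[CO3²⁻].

[CO2*] = KH · pCO2 = 10^(−1.54) × 3500×10^-6 = 1.009×10^-4 mol/L
α₀ = 1/(1 + K1/[H⁺] + K1K2/[H⁺]²) = 1/(1 + 10^+0.07 + 10^-4.00) = 0.4598
DIC = [CO2*]/α₀ = 1.009×10^-4 / 0.4598 = 0.2195 mmol/L
CA = (α₁ + 2α₂)·DIC = (0.5402 + 2×4.598×10^-5) × 0.2195 = 0.119 mmol/L

CA = 0.119 mmol/L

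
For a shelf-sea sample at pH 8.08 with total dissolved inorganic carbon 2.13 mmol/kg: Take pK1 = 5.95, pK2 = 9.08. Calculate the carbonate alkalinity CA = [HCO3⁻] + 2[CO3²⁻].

CA = 2.31 mmol/kg

CA = [HCO3⁻] + 2[CO3²⁻] = (α₁ + 2α₂)·DIC
At pH 8.08: [H⁺]/K1 = 10^-2.13 = 0.0074131, K2/[H⁺] = 10^-1.00 = 0.10000
α₁ = 1/(1 + 0.0074131 + 0.10000) = 1/1.1074 = 0.9030; α₂ = α₁·K2/[H⁺] = 0.09030
α₁ + 2α₂ = 1.0836
CA = 1.0836 × 2.13 = 2.31 mmol/kg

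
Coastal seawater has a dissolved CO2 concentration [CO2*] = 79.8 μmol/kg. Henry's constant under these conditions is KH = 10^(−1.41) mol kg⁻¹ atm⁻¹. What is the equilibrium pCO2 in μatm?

KH = 10^(−1.41) = 3.890×10^-2 mol kg⁻¹ atm⁻¹
pCO2 = [CO2*]/KH = 79.8×10^-6 / 3.890×10^-2 = 2.05×10^-3 atm = 2050 μatm

pCO2 = 2050 μatm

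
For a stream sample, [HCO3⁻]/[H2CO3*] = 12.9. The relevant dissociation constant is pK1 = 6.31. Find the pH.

pH = 7.42

From K1 = [H⁺][HCO3⁻]/[H2CO3*]:  pH = pK1 + log₁₀([HCO3⁻]/[H2CO3*])
log₁₀(12.9) = +1.111
pH = 6.31 + (+1.111) = 7.42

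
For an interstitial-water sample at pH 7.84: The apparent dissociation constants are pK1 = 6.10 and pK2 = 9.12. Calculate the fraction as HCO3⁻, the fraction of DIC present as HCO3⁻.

α₁ = 1 / (1 + [H⁺]/K1 + K2/[H⁺]) = 1 / (1 + 10^-1.74 + 10^-1.28)
   = 1 / (1 + 0.018197 + 0.052481) = 1/1.0707 = 0.9340

α₁ = 0.934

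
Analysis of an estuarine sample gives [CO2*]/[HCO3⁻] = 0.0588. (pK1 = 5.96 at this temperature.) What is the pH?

From K1 = [H⁺][HCO3⁻]/[CO2*]:  pH = pK1 − log₁₀([CO2*]/[HCO3⁻])
log₁₀(0.0588) = -1.231
pH = 5.96 − (-1.231) = 7.19

pH = 7.19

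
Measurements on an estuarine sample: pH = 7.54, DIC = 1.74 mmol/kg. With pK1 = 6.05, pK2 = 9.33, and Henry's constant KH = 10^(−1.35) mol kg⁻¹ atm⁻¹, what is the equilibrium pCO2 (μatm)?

pCO2 = 1200 μatm

α₀ = 1 / (1 + K1/[H⁺] + K1K2/[H⁺]²) = 1 / (1 + 10^+1.49 + 10^-0.30)
   = 1 / (1 + 30.903 + 0.50119) = 1/32.404 = 0.03086
[CO2*] = α₀ × DIC = 0.03086 × 1.74 = 0.05370 mmol/kg
pCO2 = [CO2*]/KH = 5.370×10^-5 / 4.467×10^-2 = 1200 μatm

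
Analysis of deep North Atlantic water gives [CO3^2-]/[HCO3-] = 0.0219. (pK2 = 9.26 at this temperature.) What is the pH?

From K2 = [H⁺][CO3^2-]/[HCO3-]:  pH = pK2 + log₁₀([CO3^2-]/[HCO3-])
log₁₀(0.0219) = -1.660
pH = 9.26 + (-1.660) = 7.60

pH = 7.60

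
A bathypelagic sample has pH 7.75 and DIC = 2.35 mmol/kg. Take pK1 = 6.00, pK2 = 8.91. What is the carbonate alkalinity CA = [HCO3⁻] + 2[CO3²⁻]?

CA = 2.46 mmol/kg

CA = [HCO3⁻] + 2[CO3²⁻] = (α₁ + 2α₂)·DIC
At pH 7.75: [H⁺]/K1 = 10^-1.75 = 0.017783, K2/[H⁺] = 10^-1.16 = 0.069183
α₁ = 1/(1 + 0.017783 + 0.069183) = 1/1.0870 = 0.9200; α₂ = α₁·K2/[H⁺] = 0.06365
α₁ + 2α₂ = 1.0473
CA = 1.0473 × 2.35 = 2.46 mmol/kg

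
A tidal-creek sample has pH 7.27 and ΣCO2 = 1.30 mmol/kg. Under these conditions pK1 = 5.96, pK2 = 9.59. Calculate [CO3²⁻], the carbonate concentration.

[CO3²⁻] = 5.90 μmol/kg

α₂ = 1 / (1 + [H⁺]/K2 + [H⁺]²/(K1K2)) = 1 / (1 + 10^+2.32 + 10^+1.01)
   = 1 / (1 + 208.93 + 10.233) = 1/220.16 = 0.004542
[CO3²⁻] = α₂ × DIC = 0.004542 × 1.30 = 0.00590 mmol/kg = 5.90 μmol/kg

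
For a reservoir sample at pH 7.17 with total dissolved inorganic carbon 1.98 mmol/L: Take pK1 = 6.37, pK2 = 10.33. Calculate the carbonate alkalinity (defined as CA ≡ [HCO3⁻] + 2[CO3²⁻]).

CA = [HCO3⁻] + 2[CO3²⁻] = (α₁ + 2α₂)·DIC
At pH 7.17: [H⁺]/K1 = 10^-0.80 = 0.15849, K2/[H⁺] = 10^-3.16 = 0.00069183
α₁ = 1/(1 + 0.15849 + 0.00069183) = 1/1.1592 = 0.8627; α₂ = α₁·K2/[H⁺] = 0.0005968
α₁ + 2α₂ = 0.8639
CA = 0.8639 × 1.98 = 1.71 mmol/L

CA = 1.71 mmol/L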